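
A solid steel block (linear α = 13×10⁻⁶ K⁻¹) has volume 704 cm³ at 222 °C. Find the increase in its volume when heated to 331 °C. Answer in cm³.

Isotropic solid: β ≈ 3α = 3.9×10⁻⁵ /K; ΔT = 109 K
ΔV = 3αV₀ΔT = 3(13×10⁻⁶)(704)(109) = 2.99 cm³

ΔV = 2.99 cm³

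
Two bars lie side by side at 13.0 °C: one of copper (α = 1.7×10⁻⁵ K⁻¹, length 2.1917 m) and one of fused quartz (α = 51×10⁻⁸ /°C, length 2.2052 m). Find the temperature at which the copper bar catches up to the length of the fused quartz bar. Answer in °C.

T = 386.6 °C

L₁(1 + α₁ΔT) = L₂(1 + α₂ΔT) ⇒ ΔT = (L₂ − L₁)/(α₁L₁ − α₂L₂)
L₂ − L₁ = 2.2052 − 2.1917 = 1.35×10⁻² m
α₁L₁ − α₂L₂ = 1.7×10⁻⁵×2.1917 − 51×10⁻⁸×2.2052 = 3.6134248×10⁻⁵ m/K
ΔT = 1.35×10⁻² / 3.6134248×10⁻⁵ = 373.607 K
T = 13.0 + 373.607 = 386.607 °C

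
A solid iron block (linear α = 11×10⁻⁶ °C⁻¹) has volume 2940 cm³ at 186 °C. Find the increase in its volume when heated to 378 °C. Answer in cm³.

Isotropic solid: β ≈ 3α = 3.3×10⁻⁵ /K; ΔT = 192 K
ΔV = 3αV₀ΔT = 3(11×10⁻⁶)(2940)(192) = 18.6 cm³

ΔV = 18.6 cm³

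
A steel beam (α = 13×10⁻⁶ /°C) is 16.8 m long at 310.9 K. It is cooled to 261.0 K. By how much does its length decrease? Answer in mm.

|ΔT| = |261.0 − 310.9| = 49.9 K
ΔL = αL₀ΔT = (13×10⁻⁶)(16.8)(49.9) = 1.09×10⁻² m

ΔL = 10.9 mm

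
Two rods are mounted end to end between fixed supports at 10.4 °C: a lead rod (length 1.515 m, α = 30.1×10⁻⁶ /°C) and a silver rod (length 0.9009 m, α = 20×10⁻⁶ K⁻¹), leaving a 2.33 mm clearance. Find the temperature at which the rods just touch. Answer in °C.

T = 47.0 °C

Gap closes when ΔL₁ + ΔL₂ = 2.33 mm = 2.33×10⁻³ m
(α₁L₁ + α₂L₂)ΔT = g
α₁L₁ + α₂L₂ = 30.1×10⁻⁶×1.515 + 20×10⁻⁶×0.9009 = 6.36195×10⁻⁵ m/K
ΔT = 2.33×10⁻³ / 6.36195×10⁻⁵ = 36.624 K
T = 10.4 + 36.624 = 47.024 °C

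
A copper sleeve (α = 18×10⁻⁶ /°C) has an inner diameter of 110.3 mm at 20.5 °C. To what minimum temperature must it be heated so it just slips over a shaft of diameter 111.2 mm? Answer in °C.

T = 474 °C

Required Δd = 111.2 − 110.3 = 0.9 mm
Δd = αd₀ΔT ⇒ ΔT = Δd/(αd₀) = 0.9 / (18×10⁻⁶ × 110.3) = 453.31 K
T_min = 20.5 + 453.31 = 473.81 °C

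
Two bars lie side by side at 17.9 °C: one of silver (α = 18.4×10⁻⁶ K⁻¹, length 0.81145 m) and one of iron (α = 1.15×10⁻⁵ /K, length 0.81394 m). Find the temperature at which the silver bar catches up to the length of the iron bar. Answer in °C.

Equal length when α₁L₁ΔT − α₂L₂ΔT = L₂ − L₁ = 2.49×10⁻³ m
α₁L₁ = 1.493068×10⁻⁵, α₂L₂ = 9.36031×10⁻⁶ → Δ(αL) = 5.57037×10⁻⁶ m/K
ΔT = 2.49×10⁻³ / 5.57037×10⁻⁶ = 447.008 K, so T = 17.9 + 447.008 = 464.908 °C

T = 464.9 °C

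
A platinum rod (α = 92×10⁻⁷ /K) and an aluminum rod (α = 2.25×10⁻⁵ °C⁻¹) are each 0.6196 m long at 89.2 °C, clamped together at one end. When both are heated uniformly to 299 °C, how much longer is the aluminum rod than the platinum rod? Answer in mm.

ΔT = 209.8 K
platinum: ΔL = 92×10⁻⁷ × 0.6196 m × 209.8 = 1.1959×10⁻³ m = 1.1959 mm
aluminum: ΔL = 2.25×10⁻⁵ × 0.6196 m × 209.8 = 2.9248×10⁻³ m = 2.9248 mm
difference = 2.9248 − 1.1959 = 1.7289 mm

1.73 mm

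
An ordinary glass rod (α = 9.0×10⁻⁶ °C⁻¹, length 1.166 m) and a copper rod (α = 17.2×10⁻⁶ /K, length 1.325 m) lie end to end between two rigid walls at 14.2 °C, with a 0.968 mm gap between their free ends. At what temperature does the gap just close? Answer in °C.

Gap closes when ΔL₁ + ΔL₂ = 0.968 mm = 9.68×10⁻⁴ m
(α₁L₁ + α₂L₂)ΔT = g
α₁L₁ + α₂L₂ = 9.0×10⁻⁶×1.166 + 17.2×10⁻⁶×1.325 = 3.3284×10⁻⁵ m/K
ΔT = 9.68×10⁻⁴ / 3.3284×10⁻⁵ = 29.083 K
T = 14.2 + 29.083 = 43.283 °C

T = 43.3 °C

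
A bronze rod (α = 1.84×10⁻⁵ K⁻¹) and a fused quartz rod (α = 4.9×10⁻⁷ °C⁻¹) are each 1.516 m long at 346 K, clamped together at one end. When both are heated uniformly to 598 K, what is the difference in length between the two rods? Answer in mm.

6.84 mm

ΔT = 252 K
bronze: ΔL = 1.84×10⁻⁵ × 1.516 m × 252 = 7.0294×10⁻³ m = 7.0294 mm
fused quartz: ΔL = 4.9×10⁻⁷ × 1.516 m × 252 = 1.8720×10⁻⁴ m = 0.18720 mm
difference = 7.0294 − 0.18720 = 6.8422 mm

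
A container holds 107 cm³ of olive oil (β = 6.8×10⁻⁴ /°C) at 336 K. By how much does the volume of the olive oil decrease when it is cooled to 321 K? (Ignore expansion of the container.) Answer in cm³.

|ΔT| = |321 − 336| = 15 K
ΔV = βV₀ΔT = (6.8×10⁻⁴)(107)(15) = 1.09 cm³

ΔV = 1.09 cm³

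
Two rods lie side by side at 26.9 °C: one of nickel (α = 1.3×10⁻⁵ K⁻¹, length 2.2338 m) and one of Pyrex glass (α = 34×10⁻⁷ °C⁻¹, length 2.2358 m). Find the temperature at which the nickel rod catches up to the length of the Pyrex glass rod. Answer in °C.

T = 120.2 °C

L₁(1 + α₁ΔT) = L₂(1 + α₂ΔT) ⇒ ΔT = (L₂ − L₁)/(α₁L₁ − α₂L₂)
L₂ − L₁ = 2.2358 − 2.2338 = 2.00×10⁻³ m
α₁L₁ − α₂L₂ = 1.3×10⁻⁵×2.2338 − 34×10⁻⁷×2.2358 = 2.143768×10⁻⁵ m/K
ΔT = 2.00×10⁻³ / 2.143768×10⁻⁵ = 93.294 K
T = 26.9 + 93.294 = 120.194 °C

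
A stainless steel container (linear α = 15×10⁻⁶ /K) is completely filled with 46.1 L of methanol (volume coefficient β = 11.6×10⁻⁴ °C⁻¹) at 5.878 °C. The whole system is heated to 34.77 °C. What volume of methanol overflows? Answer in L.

1.49 L

The container also expands: β_container ≈ 3α = 4.5×10⁻⁵ /K
Net overflow = V₀(β_liq − 3α_cont)ΔT
β − 3α = 1.16×10⁻³ − 4.5×10⁻⁵ = 1.115×10⁻³ /K; ΔT = 28.892 K
ΔV = 46.1 × 1.115×10⁻³ × 28.892 = 1.49 L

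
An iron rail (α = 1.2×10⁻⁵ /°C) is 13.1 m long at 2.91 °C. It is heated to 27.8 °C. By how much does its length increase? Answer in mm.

|ΔT| = |27.8 − 2.91| = 24.89 K
ΔL = αL₀ΔT = (1.2×10⁻⁵)(13.1)(24.89) = 3.91×10⁻³ m

ΔL = 3.91 mm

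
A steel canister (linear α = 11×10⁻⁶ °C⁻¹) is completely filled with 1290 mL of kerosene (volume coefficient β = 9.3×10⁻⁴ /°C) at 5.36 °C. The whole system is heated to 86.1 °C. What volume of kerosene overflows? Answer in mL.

93.4 mL

The canister also expands: β_container ≈ 3α = 3.3×10⁻⁵ /K
Net overflow = V₀(β_liq − 3α_cont)ΔT
β − 3α = 9.30×10⁻⁴ − 3.3×10⁻⁵ = 8.97×10⁻⁴ /K; ΔT = 80.74 K
ΔV = 1290 × 8.97×10⁻⁴ × 80.74 = 93.4 mL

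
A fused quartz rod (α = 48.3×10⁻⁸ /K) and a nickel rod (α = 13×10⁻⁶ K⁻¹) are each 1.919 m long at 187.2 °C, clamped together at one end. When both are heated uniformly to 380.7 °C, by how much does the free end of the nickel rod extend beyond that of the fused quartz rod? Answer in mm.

ΔT = 193.5 K
fused quartz: ΔL = 48.3×10⁻⁸ × 1.919 m × 193.5 = 1.7935×10⁻⁴ m = 0.17935 mm
nickel: ΔL = 13×10⁻⁶ × 1.919 m × 193.5 = 4.8272×10⁻³ m = 4.8272 mm
difference = 4.8272 − 0.17935 = 4.64785 mm

4.65 mm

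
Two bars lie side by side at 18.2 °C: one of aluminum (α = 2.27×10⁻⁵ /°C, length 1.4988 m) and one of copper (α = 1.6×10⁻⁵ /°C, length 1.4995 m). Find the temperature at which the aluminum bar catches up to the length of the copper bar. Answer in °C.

T = 87.99 °C

Equal length when α₁L₁ΔT − α₂L₂ΔT = L₂ − L₁ = 7.00×10⁻⁴ m
α₁L₁ = 3.402276×10⁻⁵, α₂L₂ = 2.3992×10⁻⁵ → Δ(αL) = 1.003076×10⁻⁵ m/K
ΔT = 7.00×10⁻⁴ / 1.003076×10⁻⁵ = 69.7853 K, so T = 18.2 + 69.7853 = 87.9853 °C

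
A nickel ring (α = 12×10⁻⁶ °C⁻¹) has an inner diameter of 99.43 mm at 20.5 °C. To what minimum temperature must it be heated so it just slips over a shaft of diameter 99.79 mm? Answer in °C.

T = 322 °C

Required Δd = 99.79 − 99.43 = 0.36 mm
Δd = αd₀ΔT ⇒ ΔT = Δd/(αd₀) = 0.36 / (12×10⁻⁶ × 99.43) = 301.72 K
T_min = 20.5 + 301.72 = 322.22 °C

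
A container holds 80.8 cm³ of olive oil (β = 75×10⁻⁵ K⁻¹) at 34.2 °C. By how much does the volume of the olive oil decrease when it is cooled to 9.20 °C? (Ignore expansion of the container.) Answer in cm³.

|ΔT| = |9.20 − 34.2| = 25.00 K
ΔV = βV₀ΔT = (75×10⁻⁵)(80.8)(25.00) = 1.52 cm³

ΔV = 1.52 cm³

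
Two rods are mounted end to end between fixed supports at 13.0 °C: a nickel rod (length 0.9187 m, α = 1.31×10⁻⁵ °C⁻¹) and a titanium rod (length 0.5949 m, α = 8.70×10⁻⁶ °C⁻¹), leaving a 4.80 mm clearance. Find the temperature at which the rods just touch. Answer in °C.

T = 292 °C

α₁L₁ = 1.203497×10⁻⁵ m/K, α₂L₂ = 5.17563×10⁻⁶ m/K → total 1.72106×10⁻⁵ m/K
ΔT = g/(α₁L₁+α₂L₂) = 4.80×10⁻³ / 1.72106×10⁻⁵ = 278.90 K
T = 13.0 + 278.90 = 291.90 °C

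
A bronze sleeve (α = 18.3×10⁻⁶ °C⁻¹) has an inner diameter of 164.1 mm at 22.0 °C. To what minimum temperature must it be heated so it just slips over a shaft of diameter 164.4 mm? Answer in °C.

T = 122 °C

Required Δd = 164.4 − 164.1 = 0.3 mm
Δd = αd₀ΔT ⇒ ΔT = Δd/(αd₀) = 0.3 / (18.3×10⁻⁶ × 164.1) = 99.90 K
T_min = 22.0 + 99.90 = 121.90 °C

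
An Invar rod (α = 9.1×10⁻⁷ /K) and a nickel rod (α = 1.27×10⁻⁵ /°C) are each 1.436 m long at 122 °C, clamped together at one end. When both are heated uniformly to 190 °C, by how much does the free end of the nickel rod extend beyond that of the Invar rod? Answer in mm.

ΔT = 68 K
Invar: ΔL = 9.1×10⁻⁷ × 1.436 m × 68 = 8.8860×10⁻⁵ m = 0.088860 mm
nickel: ΔL = 1.27×10⁻⁵ × 1.436 m × 68 = 1.2401×10⁻³ m = 1.2401 mm
difference = 1.2401 − 0.088860 = 1.15124 mm

1.15 mm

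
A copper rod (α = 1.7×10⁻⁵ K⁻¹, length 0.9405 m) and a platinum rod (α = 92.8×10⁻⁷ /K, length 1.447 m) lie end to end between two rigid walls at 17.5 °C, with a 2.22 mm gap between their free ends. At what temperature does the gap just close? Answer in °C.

α₁L₁ = 1.59885×10⁻⁵ m/K, α₂L₂ = 1.342816×10⁻⁵ m/K → total 2.941666×10⁻⁵ m/K
ΔT = g/(α₁L₁+α₂L₂) = 2.22×10⁻³ / 2.941666×10⁻⁵ = 75.467 K
T = 17.5 + 75.467 = 92.967 °C

T = 93.0 °C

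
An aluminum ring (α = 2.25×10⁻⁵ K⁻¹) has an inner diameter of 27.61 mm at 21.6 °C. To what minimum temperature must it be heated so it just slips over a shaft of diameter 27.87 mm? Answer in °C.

T = 440 °C

Required Δd = 27.87 − 27.61 = 0.26 mm
Δd = αd₀ΔT ⇒ ΔT = Δd/(αd₀) = 0.26 / (2.25×10⁻⁵ × 27.61) = 418.53 K
T_min = 21.6 + 418.53 = 440.13 °C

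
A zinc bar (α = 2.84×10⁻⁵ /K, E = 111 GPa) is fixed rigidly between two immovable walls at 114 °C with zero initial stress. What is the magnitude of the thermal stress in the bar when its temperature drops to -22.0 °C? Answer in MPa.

Fully constrained: the free strain ε = αΔT is blocked, so σ = Eε = EαΔT.
|ΔT| = 136.0 K
σ = 111×10⁹ × 2.84×10⁻⁵ × 136.0 = 4.29×10⁸ Pa

σ = 429 MPa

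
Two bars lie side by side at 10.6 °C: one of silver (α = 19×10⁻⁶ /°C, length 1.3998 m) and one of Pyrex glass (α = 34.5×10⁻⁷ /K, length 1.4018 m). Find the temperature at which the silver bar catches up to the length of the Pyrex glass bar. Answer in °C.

Equal length when α₁L₁ΔT − α₂L₂ΔT = L₂ − L₁ = 2.00×10⁻³ m
α₁L₁ = 2.65962×10⁻⁵, α₂L₂ = 4.83621×10⁻⁶ → Δ(αL) = 2.175999×10⁻⁵ m/K
ΔT = 2.00×10⁻³ / 2.175999×10⁻⁵ = 91.912 K, so T = 10.6 + 91.912 = 102.512 °C

T = 102.5 °C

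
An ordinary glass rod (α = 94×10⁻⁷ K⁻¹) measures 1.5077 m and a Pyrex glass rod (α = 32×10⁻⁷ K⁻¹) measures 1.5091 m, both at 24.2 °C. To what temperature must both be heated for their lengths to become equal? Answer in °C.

Equal length when α₁L₁ΔT − α₂L₂ΔT = L₂ − L₁ = 1.40×10⁻³ m
α₁L₁ = 1.417238×10⁻⁵, α₂L₂ = 4.82912×10⁻⁶ → Δ(αL) = 9.34326×10⁻⁶ m/K
ΔT = 1.40×10⁻³ / 9.34326×10⁻⁶ = 149.841 K, so T = 24.2 + 149.841 = 174.041 °C

T = 174.0 °C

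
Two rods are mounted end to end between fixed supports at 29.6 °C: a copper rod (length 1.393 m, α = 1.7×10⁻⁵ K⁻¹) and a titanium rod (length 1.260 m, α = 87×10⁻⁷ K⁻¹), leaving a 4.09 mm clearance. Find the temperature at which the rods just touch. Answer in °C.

α₁L₁ = 2.3681×10⁻⁵ m/K, α₂L₂ = 1.0962×10⁻⁵ m/K → total 3.4643×10⁻⁵ m/K
ΔT = g/(α₁L₁+α₂L₂) = 4.09×10⁻³ / 3.4643×10⁻⁵ = 118.06 K
T = 29.6 + 118.06 = 147.66 °C

T = 148 °C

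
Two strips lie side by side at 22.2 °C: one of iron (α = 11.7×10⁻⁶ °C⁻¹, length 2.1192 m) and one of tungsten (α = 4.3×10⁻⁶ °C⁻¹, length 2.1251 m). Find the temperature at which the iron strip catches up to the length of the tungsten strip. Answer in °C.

L₁(1 + α₁ΔT) = L₂(1 + α₂ΔT) ⇒ ΔT = (L₂ − L₁)/(α₁L₁ − α₂L₂)
L₂ − L₁ = 2.1251 − 2.1192 = 5.90×10⁻³ m
α₁L₁ − α₂L₂ = 11.7×10⁻⁶×2.1192 − 4.3×10⁻⁶×2.1251 = 1.565671×10⁻⁵ m/K
ΔT = 5.90×10⁻³ / 1.565671×10⁻⁵ = 376.835 K
T = 22.2 + 376.835 = 399.035 °C

T = 399.0 °C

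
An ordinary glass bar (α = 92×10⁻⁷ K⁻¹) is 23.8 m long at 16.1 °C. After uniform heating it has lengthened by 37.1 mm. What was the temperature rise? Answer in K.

ΔT = 169 K

ΔL = αL₀ΔT ⇒ ΔT = ΔL / (αL₀)
ΔT = 37.1×10⁻³ m / (92×10⁻⁷ × 23.8 m) = 169.44 K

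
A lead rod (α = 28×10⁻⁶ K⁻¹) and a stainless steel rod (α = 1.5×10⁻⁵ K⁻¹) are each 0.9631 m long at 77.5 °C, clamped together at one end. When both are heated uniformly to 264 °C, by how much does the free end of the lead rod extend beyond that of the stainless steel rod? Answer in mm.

2.34 mm

ΔT = 186.5 K
lead: ΔL = 28×10⁻⁶ × 0.9631 m × 186.5 = 5.0293×10⁻³ m = 5.0293 mm
stainless steel: ΔL = 1.5×10⁻⁵ × 0.9631 m × 186.5 = 2.6943×10⁻³ m = 2.6943 mm
difference = 5.0293 − 2.6943 = 2.3350 mm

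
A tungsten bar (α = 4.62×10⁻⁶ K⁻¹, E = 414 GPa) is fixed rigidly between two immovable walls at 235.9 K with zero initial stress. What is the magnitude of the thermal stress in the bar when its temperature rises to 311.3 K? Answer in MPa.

σ = 144 MPa

Fully constrained: the free strain ε = αΔT is blocked, so σ = Eε = EαΔT.
|ΔT| = 75.4 K
σ = 414×10⁹ × 4.62×10⁻⁶ × 75.4 = 1.44×10⁸ Pa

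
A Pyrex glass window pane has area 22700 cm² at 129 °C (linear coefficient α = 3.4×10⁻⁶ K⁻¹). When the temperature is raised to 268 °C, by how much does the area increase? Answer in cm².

ΔA = 21.5 cm²

Area coefficient ≈ 2α; |ΔT| = 139 K
ΔA = 2αA₀ΔT = 2(3.4×10⁻⁶)(22700)(139) = 21.5 cm²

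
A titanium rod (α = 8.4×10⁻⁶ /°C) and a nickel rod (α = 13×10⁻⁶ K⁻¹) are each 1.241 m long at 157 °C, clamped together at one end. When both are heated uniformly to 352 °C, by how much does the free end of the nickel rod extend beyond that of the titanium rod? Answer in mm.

1.11 mm

ΔT = 195 K
titanium: ΔL = 8.4×10⁻⁶ × 1.241 m × 195 = 2.0328×10⁻³ m = 2.0328 mm
nickel: ΔL = 13×10⁻⁶ × 1.241 m × 195 = 3.1459×10⁻³ m = 3.1459 mm
difference = 3.1459 − 2.0328 = 1.1131 mm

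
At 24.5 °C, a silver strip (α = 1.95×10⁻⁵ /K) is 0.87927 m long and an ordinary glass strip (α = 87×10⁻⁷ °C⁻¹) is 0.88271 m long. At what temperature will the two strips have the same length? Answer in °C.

Equal length when α₁L₁ΔT − α₂L₂ΔT = L₂ − L₁ = 3.44×10⁻³ m
α₁L₁ = 1.7145765×10⁻⁵, α₂L₂ = 7.679577×10⁻⁶ → Δ(αL) = 9.466188×10⁻⁶ m/K
ΔT = 3.44×10⁻³ / 9.466188×10⁻⁶ = 363.399 K, so T = 24.5 + 363.399 = 387.899 °C

T = 387.9 °C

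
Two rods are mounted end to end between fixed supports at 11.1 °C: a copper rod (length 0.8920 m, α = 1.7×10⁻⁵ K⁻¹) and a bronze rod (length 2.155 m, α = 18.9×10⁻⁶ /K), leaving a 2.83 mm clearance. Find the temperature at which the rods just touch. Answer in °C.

T = 61.7 °C

α₁L₁ = 1.5164×10⁻⁵ m/K, α₂L₂ = 4.07295×10⁻⁵ m/K → total 5.58935×10⁻⁵ m/K
ΔT = g/(α₁L₁+α₂L₂) = 2.83×10⁻³ / 5.58935×10⁻⁵ = 50.632 K
T = 11.1 + 50.632 = 61.732 °C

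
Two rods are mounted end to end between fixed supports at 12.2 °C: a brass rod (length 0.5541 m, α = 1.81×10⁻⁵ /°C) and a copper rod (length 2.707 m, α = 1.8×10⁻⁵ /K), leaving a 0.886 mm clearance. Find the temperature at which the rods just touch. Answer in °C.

T = 27.3 °C

α₁L₁ = 1.002921×10⁻⁵ m/K, α₂L₂ = 4.8726×10⁻⁵ m/K → total 5.875521×10⁻⁵ m/K
ΔT = g/(α₁L₁+α₂L₂) = 8.86×10⁻⁴ / 5.875521×10⁻⁵ = 15.080 K
T = 12.2 + 15.080 = 27.280 °C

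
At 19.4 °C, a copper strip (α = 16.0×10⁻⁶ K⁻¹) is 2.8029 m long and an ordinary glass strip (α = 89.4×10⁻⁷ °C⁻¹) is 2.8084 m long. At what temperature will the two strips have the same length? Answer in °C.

L₁(1 + α₁ΔT) = L₂(1 + α₂ΔT) ⇒ ΔT = (L₂ − L₁)/(α₁L₁ − α₂L₂)
L₂ − L₁ = 2.8084 − 2.8029 = 5.50×10⁻³ m
α₁L₁ − α₂L₂ = 16.0×10⁻⁶×2.8029 − 89.4×10⁻⁷×2.8084 = 1.9739304×10⁻⁵ m/K
ΔT = 5.50×10⁻³ / 1.9739304×10⁻⁵ = 278.632 K
T = 19.4 + 278.632 = 298.032 °C

T = 298.0 °C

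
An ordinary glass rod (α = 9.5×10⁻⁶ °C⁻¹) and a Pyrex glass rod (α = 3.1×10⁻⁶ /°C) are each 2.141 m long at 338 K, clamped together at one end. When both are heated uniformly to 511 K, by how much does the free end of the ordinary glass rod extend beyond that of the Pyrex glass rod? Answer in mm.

ΔT = 173 K
ordinary glass: ΔL = 9.5×10⁻⁶ × 2.141 m × 173 = 3.5187×10⁻³ m = 3.5187 mm
Pyrex glass: ΔL = 3.1×10⁻⁶ × 2.141 m × 173 = 1.1482×10⁻³ m = 1.1482 mm
difference = 3.5187 − 1.1482 = 2.3705 mm

2.37 mm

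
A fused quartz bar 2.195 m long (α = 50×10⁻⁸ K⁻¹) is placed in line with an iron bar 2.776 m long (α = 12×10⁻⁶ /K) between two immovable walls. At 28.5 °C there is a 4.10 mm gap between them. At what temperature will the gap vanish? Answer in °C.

Gap closes when ΔL₁ + ΔL₂ = 4.10 mm = 4.10×10⁻³ m
(α₁L₁ + α₂L₂)ΔT = g
α₁L₁ + α₂L₂ = 50×10⁻⁸×2.195 + 12×10⁻⁶×2.776 = 3.44095×10⁻⁵ m/K
ΔT = 4.10×10⁻³ / 3.44095×10⁻⁵ = 119.15 K
T = 28.5 + 119.15 = 147.65 °C

T = 148 °C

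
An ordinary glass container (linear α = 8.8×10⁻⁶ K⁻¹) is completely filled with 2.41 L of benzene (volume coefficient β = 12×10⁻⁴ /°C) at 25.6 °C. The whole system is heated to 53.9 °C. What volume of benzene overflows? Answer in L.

0.0800 L

The container also expands: β_container ≈ 3α = 2.64×10⁻⁵ /K
Net overflow = V₀(β_liq − 3α_cont)ΔT
β − 3α = 1.20×10⁻³ − 2.64×10⁻⁵ = 1.1736×10⁻³ /K; ΔT = 28.3 K
ΔV = 2.41 × 1.1736×10⁻³ × 28.3 = 0.0800 L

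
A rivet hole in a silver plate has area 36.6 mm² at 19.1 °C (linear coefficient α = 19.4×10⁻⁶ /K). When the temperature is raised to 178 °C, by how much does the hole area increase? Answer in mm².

Area coefficient ≈ 2α; |ΔT| = 158.9 K
ΔA = 2αA₀ΔT = 2(19.4×10⁻⁶)(36.6)(158.9) = 0.226 mm²

ΔA = 0.226 mm²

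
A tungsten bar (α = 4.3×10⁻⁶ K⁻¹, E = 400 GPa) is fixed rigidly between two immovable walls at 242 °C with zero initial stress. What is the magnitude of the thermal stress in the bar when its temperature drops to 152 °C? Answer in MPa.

σ = 155 MPa

Fully constrained: the free strain ε = αΔT is blocked, so σ = Eε = EαΔT.
|ΔT| = 90 K
σ = 400×10⁹ × 4.3×10⁻⁶ × 90 = 1.55×10⁸ Pa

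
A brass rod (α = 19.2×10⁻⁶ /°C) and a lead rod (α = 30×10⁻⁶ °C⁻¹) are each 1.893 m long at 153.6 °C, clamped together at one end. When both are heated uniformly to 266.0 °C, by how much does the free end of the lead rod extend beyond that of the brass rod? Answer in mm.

2.30 mm

ΔT = 112.4 K
brass: ΔL = 19.2×10⁻⁶ × 1.893 m × 112.4 = 4.0852×10⁻³ m = 4.0852 mm
lead: ΔL = 30×10⁻⁶ × 1.893 m × 112.4 = 6.3832×10⁻³ m = 6.3832 mm
difference = 6.3832 − 4.0852 = 2.2980 mm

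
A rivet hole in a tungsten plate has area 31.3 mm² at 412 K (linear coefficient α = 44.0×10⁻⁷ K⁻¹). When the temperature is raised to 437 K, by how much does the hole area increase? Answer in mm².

ΔA = 0.00689 mm²

Area coefficient ≈ 2α; |ΔT| = 25 K
ΔA = 2αA₀ΔT = 2(44.0×10⁻⁷)(31.3)(25) = 6.89×10⁻³ mm²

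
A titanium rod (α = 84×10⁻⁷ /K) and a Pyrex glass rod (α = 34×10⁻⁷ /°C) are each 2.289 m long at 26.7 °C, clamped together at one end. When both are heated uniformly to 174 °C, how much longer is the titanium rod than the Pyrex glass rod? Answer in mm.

ΔT = 147.3 K
titanium: ΔL = 84×10⁻⁷ × 2.289 m × 147.3 = 2.8322×10⁻³ m = 2.8322 mm
Pyrex glass: ΔL = 34×10⁻⁷ × 2.289 m × 147.3 = 1.1464×10⁻³ m = 1.1464 mm
difference = 2.8322 − 1.1464 = 1.6858 mm

1.69 mm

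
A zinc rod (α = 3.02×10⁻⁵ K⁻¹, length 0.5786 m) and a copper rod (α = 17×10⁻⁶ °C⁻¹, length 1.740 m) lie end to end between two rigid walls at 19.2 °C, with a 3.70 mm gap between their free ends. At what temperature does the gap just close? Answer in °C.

T = 97.8 °C

Gap closes when ΔL₁ + ΔL₂ = 3.70 mm = 3.70×10⁻³ m
(α₁L₁ + α₂L₂)ΔT = g
α₁L₁ + α₂L₂ = 3.02×10⁻⁵×0.5786 + 17×10⁻⁶×1.740 = 4.705372×10⁻⁵ m/K
ΔT = 3.70×10⁻³ / 4.705372×10⁻⁵ = 78.634 K
T = 19.2 + 78.634 = 97.834 °C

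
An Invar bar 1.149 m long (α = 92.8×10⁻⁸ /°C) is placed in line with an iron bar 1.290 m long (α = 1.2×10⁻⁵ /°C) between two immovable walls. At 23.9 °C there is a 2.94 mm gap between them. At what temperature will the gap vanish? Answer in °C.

α₁L₁ = 1.066272×10⁻⁶ m/K, α₂L₂ = 1.548×10⁻⁵ m/K → total 1.6546272×10⁻⁵ m/K
ΔT = g/(α₁L₁+α₂L₂) = 2.94×10⁻³ / 1.6546272×10⁻⁵ = 177.68 K
T = 23.9 + 177.68 = 201.58 °C

T = 202 °C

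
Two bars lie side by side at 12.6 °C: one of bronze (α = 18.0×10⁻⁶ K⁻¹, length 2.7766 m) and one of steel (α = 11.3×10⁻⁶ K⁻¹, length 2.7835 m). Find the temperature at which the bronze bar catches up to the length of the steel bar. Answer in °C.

T = 385.1 °C

Equal length when α₁L₁ΔT − α₂L₂ΔT = L₂ − L₁ = 6.90×10⁻³ m
α₁L₁ = 4.99788×10⁻⁵, α₂L₂ = 3.145355×10⁻⁵ → Δ(αL) = 1.852525×10⁻⁵ m/K
ΔT = 6.90×10⁻³ / 1.852525×10⁻⁵ = 372.465 K, so T = 12.6 + 372.465 = 385.065 °C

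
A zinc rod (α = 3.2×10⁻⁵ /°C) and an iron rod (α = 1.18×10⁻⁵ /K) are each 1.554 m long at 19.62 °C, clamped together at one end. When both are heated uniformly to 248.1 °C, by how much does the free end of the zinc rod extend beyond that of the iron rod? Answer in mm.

7.17 mm

ΔT = 228.48 K
zinc: ΔL = 3.2×10⁻⁵ × 1.554 m × 228.48 = 1.1362×10⁻² m = 11.362 mm
iron: ΔL = 1.18×10⁻⁵ × 1.554 m × 228.48 = 4.1897×10⁻³ m = 4.1897 mm
difference = 11.362 − 4.1897 = 7.1723 mm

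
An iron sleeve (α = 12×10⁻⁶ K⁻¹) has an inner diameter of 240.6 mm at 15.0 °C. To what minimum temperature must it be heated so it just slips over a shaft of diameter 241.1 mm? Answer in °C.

Required Δd = 241.1 − 240.6 = 0.5 mm
Δd = αd₀ΔT ⇒ ΔT = Δd/(αd₀) = 0.5 / (12×10⁻⁶ × 240.6) = 173.18 K
T_min = 15.0 + 173.18 = 188.18 °C

T = 188 °C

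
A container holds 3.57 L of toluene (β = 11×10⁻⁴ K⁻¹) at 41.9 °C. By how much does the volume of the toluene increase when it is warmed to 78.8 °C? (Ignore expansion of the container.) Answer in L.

ΔV = 0.145 L

|ΔT| = |78.8 − 41.9| = 36.9 K
ΔV = βV₀ΔT = (11×10⁻⁴)(3.57)(36.9) = 0.145 L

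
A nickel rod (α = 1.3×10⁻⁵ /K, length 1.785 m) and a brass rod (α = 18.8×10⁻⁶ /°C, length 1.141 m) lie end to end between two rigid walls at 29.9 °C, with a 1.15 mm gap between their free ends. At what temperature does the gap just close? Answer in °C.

α₁L₁ = 2.3205×10⁻⁵ m/K, α₂L₂ = 2.14508×10⁻⁵ m/K → total 4.46558×10⁻⁵ m/K
ΔT = g/(α₁L₁+α₂L₂) = 1.15×10⁻³ / 4.46558×10⁻⁵ = 25.753 K
T = 29.9 + 25.753 = 55.653 °C

T = 55.7 °C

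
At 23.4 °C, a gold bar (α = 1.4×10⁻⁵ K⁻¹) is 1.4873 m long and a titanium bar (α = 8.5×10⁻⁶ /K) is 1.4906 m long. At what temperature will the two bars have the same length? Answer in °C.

T = 428.2 °C

Equal length when α₁L₁ΔT − α₂L₂ΔT = L₂ − L₁ = 3.30×10⁻³ m
α₁L₁ = 2.08222×10⁻⁵, α₂L₂ = 1.26701×10⁻⁵ → Δ(αL) = 8.1521×10⁻⁶ m/K
ΔT = 3.30×10⁻³ / 8.1521×10⁻⁶ = 404.804 K, so T = 23.4 + 404.804 = 428.204 °C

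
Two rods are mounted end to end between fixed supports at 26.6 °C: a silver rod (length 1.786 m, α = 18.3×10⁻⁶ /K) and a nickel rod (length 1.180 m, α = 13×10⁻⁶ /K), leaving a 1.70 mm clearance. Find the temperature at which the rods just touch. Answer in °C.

T = 62.0 °C

Gap closes when ΔL₁ + ΔL₂ = 1.70 mm = 1.70×10⁻³ m
(α₁L₁ + α₂L₂)ΔT = g
α₁L₁ + α₂L₂ = 18.3×10⁻⁶×1.786 + 13×10⁻⁶×1.180 = 4.80238×10⁻⁵ m/K
ΔT = 1.70×10⁻³ / 4.80238×10⁻⁵ = 35.399 K
T = 26.6 + 35.399 = 61.999 °C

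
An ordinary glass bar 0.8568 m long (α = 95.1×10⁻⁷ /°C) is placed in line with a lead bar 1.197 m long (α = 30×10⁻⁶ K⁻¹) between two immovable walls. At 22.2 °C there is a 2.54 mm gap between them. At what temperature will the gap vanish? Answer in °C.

T = 79.9 °C

α₁L₁ = 8.148168×10⁻⁶ m/K, α₂L₂ = 3.591×10⁻⁵ m/K → total 4.4058168×10⁻⁵ m/K
ΔT = g/(α₁L₁+α₂L₂) = 2.54×10⁻³ / 4.4058168×10⁻⁵ = 57.651 K
T = 22.2 + 57.651 = 79.851 °C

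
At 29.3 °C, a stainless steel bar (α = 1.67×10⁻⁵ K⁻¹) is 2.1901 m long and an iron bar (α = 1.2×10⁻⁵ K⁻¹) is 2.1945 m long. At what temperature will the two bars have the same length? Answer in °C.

L₁(1 + α₁ΔT) = L₂(1 + α₂ΔT) ⇒ ΔT = (L₂ − L₁)/(α₁L₁ − α₂L₂)
L₂ − L₁ = 2.1945 − 2.1901 = 4.40×10⁻³ m
α₁L₁ − α₂L₂ = 1.67×10⁻⁵×2.1901 − 1.2×10⁻⁵×2.1945 = 1.024067×10⁻⁵ m/K
ΔT = 4.40×10⁻³ / 1.024067×10⁻⁵ = 429.659 K
T = 29.3 + 429.659 = 458.959 °C

T = 459.0 °C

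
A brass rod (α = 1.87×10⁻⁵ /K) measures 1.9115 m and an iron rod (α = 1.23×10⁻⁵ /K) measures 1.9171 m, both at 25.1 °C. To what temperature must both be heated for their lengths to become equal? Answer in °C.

L₁(1 + α₁ΔT) = L₂(1 + α₂ΔT) ⇒ ΔT = (L₂ − L₁)/(α₁L₁ − α₂L₂)
L₂ − L₁ = 1.9171 − 1.9115 = 5.60×10⁻³ m
α₁L₁ − α₂L₂ = 1.87×10⁻⁵×1.9115 − 1.23×10⁻⁵×1.9171 = 1.216472×10⁻⁵ m/K
ΔT = 5.60×10⁻³ / 1.216472×10⁻⁵ = 460.348 K
T = 25.1 + 460.348 = 485.448 °C

T = 485.4 °C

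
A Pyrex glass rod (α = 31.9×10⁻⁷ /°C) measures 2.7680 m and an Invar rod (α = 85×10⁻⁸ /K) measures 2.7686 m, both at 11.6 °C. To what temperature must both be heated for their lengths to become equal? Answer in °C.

L₁(1 + α₁ΔT) = L₂(1 + α₂ΔT) ⇒ ΔT = (L₂ − L₁)/(α₁L₁ − α₂L₂)
L₂ − L₁ = 2.7686 − 2.7680 = 6.00×10⁻⁴ m
α₁L₁ − α₂L₂ = 31.9×10⁻⁷×2.7680 − 85×10⁻⁸×2.7686 = 6.47661×10⁻⁶ m/K
ΔT = 6.00×10⁻⁴ / 6.47661×10⁻⁶ = 92.641 K
T = 11.6 + 92.641 = 104.241 °C

T = 104.2 °C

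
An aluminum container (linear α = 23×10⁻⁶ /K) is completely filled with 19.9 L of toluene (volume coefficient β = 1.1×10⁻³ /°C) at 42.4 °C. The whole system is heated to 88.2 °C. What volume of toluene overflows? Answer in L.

The container also expands: β_container ≈ 3α = 6.9×10⁻⁵ /K
Net overflow = V₀(β_liq − 3α_cont)ΔT
β − 3α = 1.10×10⁻³ − 6.9×10⁻⁵ = 1.031×10⁻³ /K; ΔT = 45.8 K
ΔV = 19.9 × 1.031×10⁻³ × 45.8 = 0.940 L

0.940 L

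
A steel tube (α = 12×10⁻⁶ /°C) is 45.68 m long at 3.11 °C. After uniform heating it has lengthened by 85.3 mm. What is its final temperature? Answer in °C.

T = 159 °C

ΔL = αL₀ΔT ⇒ ΔT = ΔL / (αL₀)
ΔT = 85.3×10⁻³ m / (12×10⁻⁶ × 45.68 m) = 155.61 K
T = 3.11 + 155.61 = 158.72 °C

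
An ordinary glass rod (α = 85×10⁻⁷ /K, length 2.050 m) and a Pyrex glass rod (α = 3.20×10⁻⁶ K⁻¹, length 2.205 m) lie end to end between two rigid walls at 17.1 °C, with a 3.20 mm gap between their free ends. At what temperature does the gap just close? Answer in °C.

α₁L₁ = 1.7425×10⁻⁵ m/K, α₂L₂ = 7.056×10⁻⁶ m/K → total 2.4481×10⁻⁵ m/K
ΔT = g/(α₁L₁+α₂L₂) = 3.20×10⁻³ / 2.4481×10⁻⁵ = 130.71 K
T = 17.1 + 130.71 = 147.81 °C

T = 148 °C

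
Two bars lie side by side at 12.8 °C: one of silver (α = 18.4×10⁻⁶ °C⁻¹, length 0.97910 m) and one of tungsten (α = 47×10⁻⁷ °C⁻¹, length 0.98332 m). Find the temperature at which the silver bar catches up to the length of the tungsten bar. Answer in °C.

Equal length when α₁L₁ΔT − α₂L₂ΔT = L₂ − L₁ = 4.22×10⁻³ m
α₁L₁ = 1.801544×10⁻⁵, α₂L₂ = 4.621604×10⁻⁶ → Δ(αL) = 1.3393836×10⁻⁵ m/K
ΔT = 4.22×10⁻³ / 1.3393836×10⁻⁵ = 315.070 K, so T = 12.8 + 315.070 = 327.870 °C

T = 327.9 °C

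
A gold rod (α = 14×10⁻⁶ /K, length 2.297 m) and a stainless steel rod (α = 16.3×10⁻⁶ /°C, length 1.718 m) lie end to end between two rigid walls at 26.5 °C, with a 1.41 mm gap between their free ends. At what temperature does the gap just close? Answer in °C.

α₁L₁ = 3.2158×10⁻⁵ m/K, α₂L₂ = 2.80034×10⁻⁵ m/K → total 6.01614×10⁻⁵ m/K
ΔT = g/(α₁L₁+α₂L₂) = 1.41×10⁻³ / 6.01614×10⁻⁵ = 23.437 K
T = 26.5 + 23.437 = 49.937 °C

T = 49.9 °C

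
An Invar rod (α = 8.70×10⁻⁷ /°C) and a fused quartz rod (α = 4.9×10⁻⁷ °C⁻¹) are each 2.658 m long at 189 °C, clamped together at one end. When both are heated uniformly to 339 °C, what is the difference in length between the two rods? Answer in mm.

0.152 mm

ΔT = 150 K
Invar: ΔL = 8.70×10⁻⁷ × 2.658 m × 150 = 3.4687×10⁻⁴ m = 0.34687 mm
fused quartz: ΔL = 4.9×10⁻⁷ × 2.658 m × 150 = 1.9536×10⁻⁴ m = 0.19536 mm
difference = 0.34687 − 0.19536 = 0.15151 mm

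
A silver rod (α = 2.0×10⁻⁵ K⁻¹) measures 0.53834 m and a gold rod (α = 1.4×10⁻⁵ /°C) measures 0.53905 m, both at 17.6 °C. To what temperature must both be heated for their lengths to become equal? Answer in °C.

L₁(1 + α₁ΔT) = L₂(1 + α₂ΔT) ⇒ ΔT = (L₂ − L₁)/(α₁L₁ − α₂L₂)
L₂ − L₁ = 0.53905 − 0.53834 = 7.10×10⁻⁴ m
α₁L₁ − α₂L₂ = 2.0×10⁻⁵×0.53834 − 1.4×10⁻⁵×0.53905 = 3.2201×10⁻⁶ m/K
ΔT = 7.10×10⁻⁴ / 3.2201×10⁻⁶ = 220.490 K
T = 17.6 + 220.490 = 238.090 °C

T = 238.1 °C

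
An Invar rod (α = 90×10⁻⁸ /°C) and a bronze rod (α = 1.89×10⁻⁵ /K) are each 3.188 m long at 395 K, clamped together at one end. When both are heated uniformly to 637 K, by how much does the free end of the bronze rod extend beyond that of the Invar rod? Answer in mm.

ΔT = 242 K
Invar: ΔL = 90×10⁻⁸ × 3.188 m × 242 = 6.9435×10⁻⁴ m = 0.69435 mm
bronze: ΔL = 1.89×10⁻⁵ × 3.188 m × 242 = 1.4581×10⁻² m = 14.581 mm
difference = 14.581 − 0.69435 = 13.88665 mm

13.9 mm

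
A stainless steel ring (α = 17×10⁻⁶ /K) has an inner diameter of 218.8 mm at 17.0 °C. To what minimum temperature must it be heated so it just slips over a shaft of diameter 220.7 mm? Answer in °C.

T = 528 °C

Required Δd = 220.7 − 218.8 = 1.9 mm
Δd = αd₀ΔT ⇒ ΔT = Δd/(αd₀) = 1.9 / (17×10⁻⁶ × 218.8) = 510.81 K
T_min = 17.0 + 510.81 = 527.81 °C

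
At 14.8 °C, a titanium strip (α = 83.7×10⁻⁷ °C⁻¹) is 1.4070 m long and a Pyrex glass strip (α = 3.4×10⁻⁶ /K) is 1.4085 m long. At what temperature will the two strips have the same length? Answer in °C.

Equal length when α₁L₁ΔT − α₂L₂ΔT = L₂ − L₁ = 1.50×10⁻³ m
α₁L₁ = 1.177659×10⁻⁵, α₂L₂ = 4.7889×10⁻⁶ → Δ(αL) = 6.98769×10⁻⁶ m/K
ΔT = 1.50×10⁻³ / 6.98769×10⁻⁶ = 214.663 K, so T = 14.8 + 214.663 = 229.463 °C

T = 229.5 °C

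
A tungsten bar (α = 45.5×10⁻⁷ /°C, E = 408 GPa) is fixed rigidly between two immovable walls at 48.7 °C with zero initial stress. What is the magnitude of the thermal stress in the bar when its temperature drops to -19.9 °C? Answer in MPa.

Fully constrained: the free strain ε = αΔT is blocked, so σ = Eε = EαΔT.
|ΔT| = 68.6 K
σ = 408×10⁹ × 45.5×10⁻⁷ × 68.6 = 1.27×10⁸ Pa

σ = 127 MPa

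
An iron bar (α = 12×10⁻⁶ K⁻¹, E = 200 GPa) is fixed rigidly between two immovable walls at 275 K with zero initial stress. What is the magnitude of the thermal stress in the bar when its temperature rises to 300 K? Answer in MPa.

σ = 60.0 MPa

Fully constrained: the free strain ε = αΔT is blocked, so σ = Eε = EαΔT.
|ΔT| = 25 K
σ = 200×10⁹ × 12×10⁻⁶ × 25 = 6.00×10⁷ Pa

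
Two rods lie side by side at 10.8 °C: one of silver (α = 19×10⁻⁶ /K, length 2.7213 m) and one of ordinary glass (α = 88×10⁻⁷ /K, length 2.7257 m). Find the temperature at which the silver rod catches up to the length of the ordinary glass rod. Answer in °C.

L₁(1 + α₁ΔT) = L₂(1 + α₂ΔT) ⇒ ΔT = (L₂ − L₁)/(α₁L₁ − α₂L₂)
L₂ − L₁ = 2.7257 − 2.7213 = 4.40×10⁻³ m
α₁L₁ − α₂L₂ = 19×10⁻⁶×2.7213 − 88×10⁻⁷×2.7257 = 2.771854×10⁻⁵ m/K
ΔT = 4.40×10⁻³ / 2.771854×10⁻⁵ = 158.739 K
T = 10.8 + 158.739 = 169.539 °C

T = 169.5 °C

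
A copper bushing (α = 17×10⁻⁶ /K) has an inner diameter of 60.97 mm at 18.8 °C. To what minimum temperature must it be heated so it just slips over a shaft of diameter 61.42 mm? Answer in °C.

T = 453 °C

Required Δd = 61.42 − 60.97 = 0.45 mm
Δd = αd₀ΔT ⇒ ΔT = Δd/(αd₀) = 0.45 / (17×10⁻⁶ × 60.97) = 434.16 K
T_min = 18.8 + 434.16 = 452.96 °C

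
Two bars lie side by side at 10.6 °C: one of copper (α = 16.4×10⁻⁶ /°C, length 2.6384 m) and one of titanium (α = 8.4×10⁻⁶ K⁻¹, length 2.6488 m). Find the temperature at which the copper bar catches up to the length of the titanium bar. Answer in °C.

L₁(1 + α₁ΔT) = L₂(1 + α₂ΔT) ⇒ ΔT = (L₂ − L₁)/(α₁L₁ − α₂L₂)
L₂ − L₁ = 2.6488 − 2.6384 = 1.04×10⁻² m
α₁L₁ − α₂L₂ = 16.4×10⁻⁶×2.6384 − 8.4×10⁻⁶×2.6488 = 2.101984×10⁻⁵ m/K
ΔT = 1.04×10⁻² / 2.101984×10⁻⁵ = 494.771 K
T = 10.6 + 494.771 = 505.371 °C

T = 505.4 °C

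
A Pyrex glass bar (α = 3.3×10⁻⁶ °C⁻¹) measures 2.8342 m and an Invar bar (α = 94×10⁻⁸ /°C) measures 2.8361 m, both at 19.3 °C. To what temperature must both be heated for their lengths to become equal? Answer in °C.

Equal length when α₁L₁ΔT − α₂L₂ΔT = L₂ − L₁ = 1.90×10⁻³ m
α₁L₁ = 9.35286×10⁻⁶, α₂L₂ = 2.665934×10⁻⁶ → Δ(αL) = 6.686926×10⁻⁶ m/K
ΔT = 1.90×10⁻³ / 6.686926×10⁻⁶ = 284.137 K, so T = 19.3 + 284.137 = 303.437 °C

T = 303.4 °C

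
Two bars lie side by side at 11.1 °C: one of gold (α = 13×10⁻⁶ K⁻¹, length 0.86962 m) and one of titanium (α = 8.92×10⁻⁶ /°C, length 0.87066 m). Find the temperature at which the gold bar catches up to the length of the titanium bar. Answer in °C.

T = 305.0 °C

L₁(1 + α₁ΔT) = L₂(1 + α₂ΔT) ⇒ ΔT = (L₂ − L₁)/(α₁L₁ − α₂L₂)
L₂ − L₁ = 0.87066 − 0.86962 = 1.04×10⁻³ m
α₁L₁ − α₂L₂ = 13×10⁻⁶×0.86962 − 8.92×10⁻⁶×0.87066 = 3.5387728×10⁻⁶ m/K
ΔT = 1.04×10⁻³ / 3.5387728×10⁻⁶ = 293.887 K
T = 11.1 + 293.887 = 304.987 °C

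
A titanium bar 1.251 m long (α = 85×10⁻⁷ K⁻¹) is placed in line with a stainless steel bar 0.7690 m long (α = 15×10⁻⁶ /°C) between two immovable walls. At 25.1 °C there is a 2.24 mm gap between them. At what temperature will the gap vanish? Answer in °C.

α₁L₁ = 1.06335×10⁻⁵ m/K, α₂L₂ = 1.1535×10⁻⁵ m/K → total 2.21685×10⁻⁵ m/K
ΔT = g/(α₁L₁+α₂L₂) = 2.24×10⁻³ / 2.21685×10⁻⁵ = 101.04 K
T = 25.1 + 101.04 = 126.14 °C

T = 126 °C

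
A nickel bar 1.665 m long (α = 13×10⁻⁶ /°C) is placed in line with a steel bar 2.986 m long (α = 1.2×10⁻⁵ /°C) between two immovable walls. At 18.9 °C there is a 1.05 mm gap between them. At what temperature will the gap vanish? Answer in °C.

T = 37.2 °C

Gap closes when ΔL₁ + ΔL₂ = 1.05 mm = 1.05×10⁻³ m
(α₁L₁ + α₂L₂)ΔT = g
α₁L₁ + α₂L₂ = 13×10⁻⁶×1.665 + 1.2×10⁻⁵×2.986 = 5.7477×10⁻⁵ m/K
ΔT = 1.05×10⁻³ / 5.7477×10⁻⁵ = 18.268 K
T = 18.9 + 18.268 = 37.168 °C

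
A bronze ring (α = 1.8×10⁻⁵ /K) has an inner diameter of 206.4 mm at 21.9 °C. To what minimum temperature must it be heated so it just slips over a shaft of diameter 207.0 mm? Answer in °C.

T = 183 °C

Required Δd = 207.0 − 206.4 = 0.6 mm
Δd = αd₀ΔT ⇒ ΔT = Δd/(αd₀) = 0.6 / (1.8×10⁻⁵ × 206.4) = 161.50 K
T_min = 21.9 + 161.50 = 183.40 °C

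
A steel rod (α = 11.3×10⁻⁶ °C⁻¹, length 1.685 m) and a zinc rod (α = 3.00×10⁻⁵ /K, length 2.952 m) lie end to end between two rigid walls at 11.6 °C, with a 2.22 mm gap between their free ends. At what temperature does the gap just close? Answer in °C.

Gap closes when ΔL₁ + ΔL₂ = 2.22 mm = 2.22×10⁻³ m
(α₁L₁ + α₂L₂)ΔT = g
α₁L₁ + α₂L₂ = 11.3×10⁻⁶×1.685 + 3.00×10⁻⁵×2.952 = 1.076005×10⁻⁴ m/K
ΔT = 2.22×10⁻³ / 1.076005×10⁻⁴ = 20.632 K
T = 11.6 + 20.632 = 32.232 °C

T = 32.2 °C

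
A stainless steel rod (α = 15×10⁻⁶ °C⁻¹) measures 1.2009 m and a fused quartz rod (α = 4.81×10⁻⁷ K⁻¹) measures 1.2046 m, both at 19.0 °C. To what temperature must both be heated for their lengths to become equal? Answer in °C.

L₁(1 + α₁ΔT) = L₂(1 + α₂ΔT) ⇒ ΔT = (L₂ − L₁)/(α₁L₁ − α₂L₂)
L₂ − L₁ = 1.2046 − 1.2009 = 3.70×10⁻³ m
α₁L₁ − α₂L₂ = 15×10⁻⁶×1.2009 − 4.81×10⁻⁷×1.2046 = 1.74340874×10⁻⁵ m/K
ΔT = 3.70×10⁻³ / 1.74340874×10⁻⁵ = 212.228 K
T = 19.0 + 212.228 = 231.228 °C

T = 231.2 °C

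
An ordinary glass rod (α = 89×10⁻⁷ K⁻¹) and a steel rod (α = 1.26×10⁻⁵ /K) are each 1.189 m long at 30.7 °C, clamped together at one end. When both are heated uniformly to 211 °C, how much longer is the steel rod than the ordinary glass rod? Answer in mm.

0.793 mm

ΔT = 180.3 K
ordinary glass: ΔL = 89×10⁻⁷ × 1.189 m × 180.3 = 1.9080×10⁻³ m = 1.9080 mm
steel: ΔL = 1.26×10⁻⁵ × 1.189 m × 180.3 = 2.7011×10⁻³ m = 2.7011 mm
difference = 2.7011 − 1.9080 = 0.7931 mm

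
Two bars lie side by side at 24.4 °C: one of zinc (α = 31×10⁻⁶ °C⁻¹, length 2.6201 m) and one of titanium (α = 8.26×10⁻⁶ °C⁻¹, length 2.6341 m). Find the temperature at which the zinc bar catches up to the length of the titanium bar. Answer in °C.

T = 259.8 °C

Equal length when α₁L₁ΔT − α₂L₂ΔT = L₂ − L₁ = 1.40×10⁻² m
α₁L₁ = 8.12231×10⁻⁵, α₂L₂ = 2.1757666×10⁻⁵ → Δ(αL) = 5.9465434×10⁻⁵ m/K
ΔT = 1.40×10⁻² / 5.9465434×10⁻⁵ = 235.431 K, so T = 24.4 + 235.431 = 259.831 °C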